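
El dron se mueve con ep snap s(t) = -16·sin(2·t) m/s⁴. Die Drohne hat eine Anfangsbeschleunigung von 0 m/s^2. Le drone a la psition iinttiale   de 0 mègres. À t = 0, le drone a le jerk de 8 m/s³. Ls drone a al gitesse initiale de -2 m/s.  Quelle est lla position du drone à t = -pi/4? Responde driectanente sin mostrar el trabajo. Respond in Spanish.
x(-pi/4) = 1.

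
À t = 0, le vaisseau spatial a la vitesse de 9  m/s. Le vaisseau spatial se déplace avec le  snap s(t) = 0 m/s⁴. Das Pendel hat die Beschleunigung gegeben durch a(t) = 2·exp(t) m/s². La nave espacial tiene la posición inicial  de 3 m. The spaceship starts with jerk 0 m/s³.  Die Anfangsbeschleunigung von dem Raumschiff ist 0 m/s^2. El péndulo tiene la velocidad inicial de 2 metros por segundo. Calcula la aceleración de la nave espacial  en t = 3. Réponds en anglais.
We must find the integral of our snap equation s(t) = 0 2 times. Taking ∫s(t)dt and applying j(0) = 0, we find j(t) = 0. Integrating jerk and using the initial condition a(0) = 0, we get a(t) = 0. We have acceleration a(t) = 0. Substituting t = 3: a(3) = 0.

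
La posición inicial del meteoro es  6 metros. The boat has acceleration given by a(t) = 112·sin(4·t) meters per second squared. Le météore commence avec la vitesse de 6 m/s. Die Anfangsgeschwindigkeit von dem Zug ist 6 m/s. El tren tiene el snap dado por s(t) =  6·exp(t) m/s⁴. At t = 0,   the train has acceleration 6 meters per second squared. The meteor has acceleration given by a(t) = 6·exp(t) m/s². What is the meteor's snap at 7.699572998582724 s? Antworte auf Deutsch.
Wir müssen unsere Gleichung für die Beschleunigung a(t) = 6·exp(t) 2-mal ableiten. Mit d/dt von a(t) finden wir j(t) = 6·exp(t). Mit d/dt von j(t) finden wir s(t) = 6·exp(t). Mit s(t) = 6·exp(t) und Einsetzen von t = 7.699572998582724, finden wir s = 13244.4313527628.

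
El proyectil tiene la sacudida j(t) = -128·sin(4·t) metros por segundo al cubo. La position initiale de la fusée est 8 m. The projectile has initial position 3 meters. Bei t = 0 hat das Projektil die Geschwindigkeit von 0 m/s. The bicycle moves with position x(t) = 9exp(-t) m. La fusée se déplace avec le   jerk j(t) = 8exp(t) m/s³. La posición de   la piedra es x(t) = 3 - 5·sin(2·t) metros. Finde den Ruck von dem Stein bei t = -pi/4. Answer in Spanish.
Partiendo de la posición x(t) = 3 - 5·sin(2·t), tomamos 3 derivadas. Tomando d/dt de x(t), encontramos v(t) = -10·cos(2·t). Tomando d/dt de v(t), encontramos a(t) = 20·sin(2·t). Derivando la aceleración, obtenemos la sacudida: j(t) = 40·cos(2·t). Usando j(t) = 40·cos(2·t) y sustituyendo t = -pi/4, encontramos j = 0.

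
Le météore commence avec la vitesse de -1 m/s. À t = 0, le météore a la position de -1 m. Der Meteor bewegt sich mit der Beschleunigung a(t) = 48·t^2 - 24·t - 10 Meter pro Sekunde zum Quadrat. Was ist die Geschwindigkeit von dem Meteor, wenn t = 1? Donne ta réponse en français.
Pour résoudre ceci, nous devons prendre 1 intégrale de notre équation de l'accélération a(t) = 48·t^2 - 24·t - 10. L'intégrale de l'accélération est la vitesse. En utilisant v(0) = -1, nous obtenons v(t) = 16·t^3 - 12·t^2 - 10·t - 1. De l'équation de la vitesse v(t) = 16·t^3 - 12·t^2 - 10·t - 1, nous substituons t = 1 pour obtenir v = -7.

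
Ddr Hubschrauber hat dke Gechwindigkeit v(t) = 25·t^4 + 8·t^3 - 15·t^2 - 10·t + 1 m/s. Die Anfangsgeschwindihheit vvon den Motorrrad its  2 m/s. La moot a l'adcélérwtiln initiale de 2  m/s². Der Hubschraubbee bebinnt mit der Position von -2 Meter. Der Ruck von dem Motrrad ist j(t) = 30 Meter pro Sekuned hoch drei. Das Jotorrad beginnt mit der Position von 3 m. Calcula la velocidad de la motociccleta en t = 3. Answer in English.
To solve this, we need to take 2 integrals of our jerk equation j(t) = 30. Integrating jerk and using the initial condition a(0) = 2, we get a(t) = 30·t + 2. The antiderivative of acceleration, with v(0) = 2, gives velocity: v(t) = 15·t^2 + 2·t + 2. Using v(t) = 15·t^2 + 2·t + 2 and substituting t = 3, we find v = 143.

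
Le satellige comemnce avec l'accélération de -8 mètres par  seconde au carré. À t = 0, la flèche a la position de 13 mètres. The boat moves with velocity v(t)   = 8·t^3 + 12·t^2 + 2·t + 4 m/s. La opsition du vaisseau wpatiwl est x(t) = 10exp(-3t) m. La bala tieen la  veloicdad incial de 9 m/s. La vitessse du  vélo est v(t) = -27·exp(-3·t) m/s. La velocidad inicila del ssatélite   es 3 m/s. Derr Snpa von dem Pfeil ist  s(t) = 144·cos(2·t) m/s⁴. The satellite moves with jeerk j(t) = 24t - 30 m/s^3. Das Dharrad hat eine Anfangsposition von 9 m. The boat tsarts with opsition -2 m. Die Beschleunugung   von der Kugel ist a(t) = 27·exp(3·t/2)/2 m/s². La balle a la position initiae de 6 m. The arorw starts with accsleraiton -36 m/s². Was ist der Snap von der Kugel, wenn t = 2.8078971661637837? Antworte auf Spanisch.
Para resolver esto, necesitamos tomar 2 derivadas de nuestra ecuación de la aceleración a(t) = 27·exp(3·t/2)/2. Tomando d/dt de a(t), encontramos j(t) = 81·exp(3·t/2)/4. Tomando d/dt de j(t), encontramos s(t) = 243·exp(3·t/2)/8. Usando s(t) = 243·exp(3·t/2)/8 y sustituyendo t = 2.8078971661637837, encontramos s = 2049.73470365442.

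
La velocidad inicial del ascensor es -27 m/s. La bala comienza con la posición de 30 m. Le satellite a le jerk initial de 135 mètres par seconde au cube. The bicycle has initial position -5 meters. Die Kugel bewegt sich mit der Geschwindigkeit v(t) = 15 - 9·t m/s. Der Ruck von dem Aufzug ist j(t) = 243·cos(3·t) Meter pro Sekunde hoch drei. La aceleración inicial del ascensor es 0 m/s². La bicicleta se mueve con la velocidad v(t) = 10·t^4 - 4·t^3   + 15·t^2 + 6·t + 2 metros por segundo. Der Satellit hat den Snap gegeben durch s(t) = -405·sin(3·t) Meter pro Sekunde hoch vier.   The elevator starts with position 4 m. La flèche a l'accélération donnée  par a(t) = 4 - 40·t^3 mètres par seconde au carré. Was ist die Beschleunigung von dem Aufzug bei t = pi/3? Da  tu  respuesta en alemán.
Ausgehend von dem Ruck j(t) = 243·cos(3·t), nehmen wir 1 Stammfunktion. Die Stammfunktion von dem Ruck, mit a(0) = 0, ergibt die Beschleunigung: a(t) = 81·sin(3·t). Wir haben die Beschleunigung a(t) = 81·sin(3·t). Durch Einsetzen von t = pi/3: a(pi/3) = 0.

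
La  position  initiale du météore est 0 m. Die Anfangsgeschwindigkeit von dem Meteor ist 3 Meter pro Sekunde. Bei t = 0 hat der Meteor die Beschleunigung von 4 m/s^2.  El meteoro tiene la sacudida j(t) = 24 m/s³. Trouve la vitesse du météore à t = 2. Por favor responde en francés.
Pour résoudre ceci, nous devons prendre 2 primitives de notre équation du jerk j(t) = 24. En prenant ∫j(t)dt et en appliquant a(0) = 4, nous trouvons a(t) = 24·t + 4. L'intégrale de l'accélération, avec v(0) = 3, donne la vitesse: v(t) = 12·t^2 + 4·t + 3. En utilisant v(t) = 12·t^2 + 4·t + 3 et en substituant t = 2, nous trouvons v = 59.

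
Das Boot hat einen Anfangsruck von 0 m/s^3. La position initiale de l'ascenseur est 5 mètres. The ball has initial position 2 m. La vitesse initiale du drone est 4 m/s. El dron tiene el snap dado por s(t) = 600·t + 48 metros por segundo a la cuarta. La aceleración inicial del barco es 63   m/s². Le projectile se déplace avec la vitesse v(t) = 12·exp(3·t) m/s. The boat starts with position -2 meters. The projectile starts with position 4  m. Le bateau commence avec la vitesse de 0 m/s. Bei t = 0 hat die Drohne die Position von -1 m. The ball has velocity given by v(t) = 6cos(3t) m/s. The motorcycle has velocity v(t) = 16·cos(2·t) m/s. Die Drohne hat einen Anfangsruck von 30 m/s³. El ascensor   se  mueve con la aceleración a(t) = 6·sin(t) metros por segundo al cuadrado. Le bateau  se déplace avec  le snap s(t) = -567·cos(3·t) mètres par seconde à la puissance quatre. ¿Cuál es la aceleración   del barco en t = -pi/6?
Debemos encontrar la antiderivada de nuestra ecuación del snap s(t) = -567·cos(3·t) 2 veces. Tomando ∫s(t)dt y aplicando j(0) = 0, encontramos j(t) = -189·sin(3·t). La integral de la sacudida, con a(0) = 63, da la aceleración: a(t) = 63·cos(3·t). De la ecuación de la aceleración a(t) = 63·cos(3·t), sustituimos t = -pi/6 para obtener a = 0.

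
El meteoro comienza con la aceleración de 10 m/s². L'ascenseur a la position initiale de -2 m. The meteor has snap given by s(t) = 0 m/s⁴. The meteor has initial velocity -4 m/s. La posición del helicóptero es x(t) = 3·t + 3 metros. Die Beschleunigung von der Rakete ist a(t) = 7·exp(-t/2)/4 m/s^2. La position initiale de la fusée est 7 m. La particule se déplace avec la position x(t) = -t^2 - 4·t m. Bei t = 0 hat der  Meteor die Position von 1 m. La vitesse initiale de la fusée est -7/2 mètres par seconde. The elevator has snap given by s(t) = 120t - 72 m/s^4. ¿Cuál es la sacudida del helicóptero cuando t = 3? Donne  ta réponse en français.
Pour résoudre ceci, nous devons prendre 3 dérivées de notre équation de la position x(t) = 3·t + 3. En dérivant la position, nous obtenons la vitesse: v(t) = 3. La dérivée de la vitesse donne l'accélération: a(t) = 0. En dérivant l'accélération, nous obtenons le jerk: j(t) = 0. En utilisant j(t) = 0 et en substituant t = 3, nous trouvons j = 0.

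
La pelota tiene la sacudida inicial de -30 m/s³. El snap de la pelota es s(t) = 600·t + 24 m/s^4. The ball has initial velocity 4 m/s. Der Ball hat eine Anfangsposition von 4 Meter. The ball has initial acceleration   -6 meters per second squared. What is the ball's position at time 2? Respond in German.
Ausgehend von dem Snap s(t) = 600·t + 24, nehmen wir 4 Stammfunktionen. Die Stammfunktion von dem Snap ist der Ruck. Mit j(0) = -30 erhalten wir j(t) = 300·t^2 + 24·t - 30. Mit ∫j(t)dt und Anwendung von a(0) = -6, finden wir a(t) = 100·t^3 + 12·t^2 - 30·t - 6. Durch Integration von der Beschleunigung und Verwendung der Anfangsbedingung v(0) = 4, erhalten wir v(t) = 25·t^4 + 4·t^3 - 15·t^2 - 6·t + 4. Durch Integration von der Geschwindigkeit und Verwendung der Anfangsbedingung x(0) = 4, erhalten wir x(t) = 5·t^5 + t^4 - 5·t^3 - 3·t^2 + 4·t + 4. Mit x(t) = 5·t^5 + t^4 - 5·t^3 - 3·t^2 + 4·t + 4 und Einsetzen von t = 2, finden wir x = 136.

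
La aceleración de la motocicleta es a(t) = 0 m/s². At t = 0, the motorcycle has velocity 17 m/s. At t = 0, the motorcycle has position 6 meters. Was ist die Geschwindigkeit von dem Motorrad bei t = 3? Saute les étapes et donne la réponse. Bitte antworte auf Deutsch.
v(3) = 17.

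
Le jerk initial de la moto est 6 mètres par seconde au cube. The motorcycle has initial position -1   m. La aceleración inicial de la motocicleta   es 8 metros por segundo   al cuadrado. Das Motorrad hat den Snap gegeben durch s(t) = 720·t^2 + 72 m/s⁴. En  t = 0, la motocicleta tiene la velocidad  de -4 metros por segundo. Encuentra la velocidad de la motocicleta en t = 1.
Partiendo del snap s(t) = 720·t^2 + 72, tomamos 3 integrales. Integrando el snap y usando la condición inicial j(0) = 6, obtenemos j(t) = 240·t^3 + 72·t + 6. Tomando ∫j(t)dt y aplicando a(0) = 8, encontramos a(t) = 60·t^4 + 36·t^2 + 6·t + 8. La integral de la aceleración, con v(0) = -4, da la velocidad: v(t) = 12·t^5 + 12·t^3 + 3·t^2 + 8·t - 4. Usando v(t) = 12·t^5 + 12·t^3 + 3·t^2 + 8·t - 4 y sustituyendo t = 1, encontramos v = 31.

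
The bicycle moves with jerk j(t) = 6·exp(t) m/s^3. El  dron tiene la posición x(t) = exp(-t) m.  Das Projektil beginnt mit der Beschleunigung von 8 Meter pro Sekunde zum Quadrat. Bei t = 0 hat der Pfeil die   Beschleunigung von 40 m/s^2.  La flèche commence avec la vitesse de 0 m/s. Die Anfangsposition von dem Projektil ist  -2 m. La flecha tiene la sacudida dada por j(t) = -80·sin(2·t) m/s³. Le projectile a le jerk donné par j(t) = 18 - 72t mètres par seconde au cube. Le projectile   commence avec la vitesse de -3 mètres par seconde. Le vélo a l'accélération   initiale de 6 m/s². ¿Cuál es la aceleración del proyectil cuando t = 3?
Para resolver esto, necesitamos tomar 1 antiderivada de nuestra ecuación de la sacudida j(t) = 18 - 72·t. La antiderivada de la sacudida, con a(0) = 8, da la aceleración: a(t) = -36·t^2 + 18·t + 8. De la ecuación de la aceleración a(t) = -36·t^2 + 18·t + 8, sustituimos t = 3 para obtener a = -262.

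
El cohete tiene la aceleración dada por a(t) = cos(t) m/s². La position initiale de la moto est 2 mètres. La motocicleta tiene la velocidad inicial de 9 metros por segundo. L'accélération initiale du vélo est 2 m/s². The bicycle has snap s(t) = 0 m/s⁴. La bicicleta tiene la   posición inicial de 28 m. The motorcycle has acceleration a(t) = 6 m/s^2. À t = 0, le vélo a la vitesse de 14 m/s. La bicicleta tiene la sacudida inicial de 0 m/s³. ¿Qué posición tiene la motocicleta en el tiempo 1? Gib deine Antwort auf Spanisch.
Debemos encontrar la integral de nuestra ecuación de la aceleración a(t) = 6 2 veces. Integrando la aceleración y usando la condición inicial v(0) = 9, obtenemos v(t) = 6·t + 9. Integrando la velocidad y usando la condición inicial x(0) = 2, obtenemos x(t) = 3·t^2 + 9·t + 2. Usando x(t) = 3·t^2 + 9·t + 2 y sustituyendo t = 1, encontramos x = 14.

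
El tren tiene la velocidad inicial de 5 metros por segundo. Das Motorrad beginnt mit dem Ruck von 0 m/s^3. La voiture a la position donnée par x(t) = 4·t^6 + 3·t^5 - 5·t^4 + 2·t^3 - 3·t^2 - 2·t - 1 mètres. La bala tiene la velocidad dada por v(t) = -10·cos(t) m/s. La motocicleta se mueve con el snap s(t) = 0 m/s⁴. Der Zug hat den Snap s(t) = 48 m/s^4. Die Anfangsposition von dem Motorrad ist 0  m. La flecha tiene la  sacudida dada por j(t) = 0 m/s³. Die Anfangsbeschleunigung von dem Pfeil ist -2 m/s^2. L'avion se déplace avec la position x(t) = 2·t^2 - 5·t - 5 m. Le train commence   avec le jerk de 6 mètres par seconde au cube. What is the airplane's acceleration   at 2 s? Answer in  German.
Ausgehend von der Position x(t) = 2·t^2 - 5·t - 5, nehmen wir 2 Ableitungen. Durch Ableiten von der Position erhalten wir die Geschwindigkeit: v(t) = 4·t - 5. Die Ableitung von der Geschwindigkeit ergibt die Beschleunigung: a(t) = 4. Aus der Gleichung für die Beschleunigung a(t) = 4, setzen wir t = 2 ein und erhalten a = 4.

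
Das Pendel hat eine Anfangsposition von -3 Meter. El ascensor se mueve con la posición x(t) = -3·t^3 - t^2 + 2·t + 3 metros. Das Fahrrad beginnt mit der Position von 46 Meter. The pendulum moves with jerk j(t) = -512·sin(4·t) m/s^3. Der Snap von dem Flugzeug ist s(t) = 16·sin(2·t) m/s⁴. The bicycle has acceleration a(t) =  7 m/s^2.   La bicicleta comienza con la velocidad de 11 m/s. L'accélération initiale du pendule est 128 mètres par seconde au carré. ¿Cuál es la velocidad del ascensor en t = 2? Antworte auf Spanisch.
Partiendo de la posición x(t) = -3·t^3 - t^2 + 2·t + 3, tomamos 1 derivada. Derivando la posición, obtenemos la velocidad: v(t) = -9·t^2 - 2·t + 2. De la ecuación de la velocidad v(t) = -9·t^2 - 2·t + 2, sustituimos t = 2 para obtener v = -38.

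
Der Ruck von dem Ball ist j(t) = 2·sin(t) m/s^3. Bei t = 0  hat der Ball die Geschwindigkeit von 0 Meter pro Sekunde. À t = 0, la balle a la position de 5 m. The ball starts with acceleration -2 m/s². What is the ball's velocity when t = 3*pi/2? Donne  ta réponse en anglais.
We need to integrate our jerk equation j(t) = 2·sin(t) 2 times. The integral of jerk, with a(0) = -2, gives acceleration: a(t) = -2·cos(t). Finding the integral of a(t) and using v(0) = 0: v(t) = -2·sin(t). Using v(t) = -2·sin(t) and substituting t = 3*pi/2, we find v = 2.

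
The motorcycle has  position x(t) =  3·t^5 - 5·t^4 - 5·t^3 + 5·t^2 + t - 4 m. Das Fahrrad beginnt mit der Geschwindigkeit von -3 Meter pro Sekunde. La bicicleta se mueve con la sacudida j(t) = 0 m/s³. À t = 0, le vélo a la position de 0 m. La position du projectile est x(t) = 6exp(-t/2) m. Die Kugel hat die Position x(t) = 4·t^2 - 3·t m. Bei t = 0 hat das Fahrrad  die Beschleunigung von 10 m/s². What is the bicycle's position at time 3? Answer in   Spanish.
Partiendo de la sacudida j(t) = 0, tomamos 3 integrales. La integral de la sacudida, con a(0) = 10, da la aceleración: a(t) = 10. Tomando ∫a(t)dt y aplicando v(0) = -3, encontramos v(t) = 10·t - 3. La integral de la velocidad es la posición. Usando x(0) = 0, obtenemos x(t) = 5·t^2 - 3·t. Usando x(t) = 5·t^2 - 3·t y sustituyendo t = 3, encontramos x = 36.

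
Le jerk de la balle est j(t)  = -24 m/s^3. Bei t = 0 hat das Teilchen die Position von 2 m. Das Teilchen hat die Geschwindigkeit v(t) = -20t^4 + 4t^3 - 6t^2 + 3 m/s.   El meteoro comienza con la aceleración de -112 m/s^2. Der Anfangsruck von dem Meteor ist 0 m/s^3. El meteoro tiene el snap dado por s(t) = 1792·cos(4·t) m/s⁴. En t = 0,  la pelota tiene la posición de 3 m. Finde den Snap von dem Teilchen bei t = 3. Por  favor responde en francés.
Nous devons dériver notre équation de la vitesse v(t) = -20·t^4 + 4·t^3 - 6·t^2 + 3 3 fois. En prenant d/dt de v(t), nous trouvons a(t) = -80·t^3 + 12·t^2 - 12·t. En dérivant l'accélération, nous obtenons le jerk: j(t) = -240·t^2 + 24·t - 12. En prenant d/dt de j(t), nous trouvons s(t) = 24 - 480·t. En utilisant s(t) = 24 - 480·t et en substituant t = 3, nous trouvons s = -1416.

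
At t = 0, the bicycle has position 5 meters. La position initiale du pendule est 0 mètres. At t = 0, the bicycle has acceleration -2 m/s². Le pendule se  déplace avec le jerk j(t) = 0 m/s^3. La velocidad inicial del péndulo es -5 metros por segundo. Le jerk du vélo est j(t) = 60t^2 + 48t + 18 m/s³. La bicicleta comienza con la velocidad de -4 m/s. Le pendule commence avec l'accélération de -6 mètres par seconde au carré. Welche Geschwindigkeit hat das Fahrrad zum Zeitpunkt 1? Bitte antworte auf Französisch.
Nous devons intégrer notre équation du jerk j(t) = 60·t^2 + 48·t + 18 2 fois. L'intégrale du jerk, avec a(0) = -2, donne l'accélération: a(t) = 20·t^3 + 24·t^2 + 18·t - 2. En intégrant l'accélération et en utilisant la condition initiale v(0) = -4, nous obtenons v(t) = 5·t^4 + 8·t^3 + 9·t^2 - 2·t - 4. De l'équation de la vitesse v(t) = 5·t^4 + 8·t^3 + 9·t^2 - 2·t - 4, nous substituons t = 1 pour obtenir v = 16.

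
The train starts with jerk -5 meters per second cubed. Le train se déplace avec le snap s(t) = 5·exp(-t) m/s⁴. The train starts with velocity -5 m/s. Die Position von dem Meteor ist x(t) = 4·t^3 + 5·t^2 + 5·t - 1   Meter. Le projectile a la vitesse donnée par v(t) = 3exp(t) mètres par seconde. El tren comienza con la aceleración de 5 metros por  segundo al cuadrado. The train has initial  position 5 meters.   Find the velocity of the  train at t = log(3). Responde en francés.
Nous devons trouver l'intégrale de notre équation du snap s(t) = 5·exp(-t) 3 fois. La primitive du snap, avec j(0) = -5, donne le jerk: j(t) = -5·exp(-t). L'intégrale du jerk est l'accélération. En utilisant a(0) = 5, nous obtenons a(t) = 5·exp(-t). En prenant ∫a(t)dt et en appliquant v(0) = -5, nous trouvons v(t) = -5·exp(-t). De l'équation de la vitesse v(t) = -5·exp(-t), nous substituons t = log(3) pour obtenir v = -5/3.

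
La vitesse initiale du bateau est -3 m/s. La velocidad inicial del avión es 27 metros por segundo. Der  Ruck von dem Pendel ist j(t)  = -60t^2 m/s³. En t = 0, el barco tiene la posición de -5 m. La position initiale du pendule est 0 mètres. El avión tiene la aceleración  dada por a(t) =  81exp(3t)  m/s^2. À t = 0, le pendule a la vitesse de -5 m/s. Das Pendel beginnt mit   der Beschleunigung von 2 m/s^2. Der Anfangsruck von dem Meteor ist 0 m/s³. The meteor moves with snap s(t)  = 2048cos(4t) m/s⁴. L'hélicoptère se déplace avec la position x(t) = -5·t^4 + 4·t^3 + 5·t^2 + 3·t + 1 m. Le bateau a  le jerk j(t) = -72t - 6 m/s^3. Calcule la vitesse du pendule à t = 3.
Nous devons intégrer notre équation du jerk j(t) = -60·t^2 2 fois. En prenant ∫j(t)dt et en appliquant a(0) = 2, nous trouvons a(t) = 2 - 20·t^3. L'intégrale de l'accélération, avec v(0) = -5, donne la vitesse: v(t) = -5·t^4 + 2·t - 5. Nous avons la vitesse v(t) = -5·t^4 + 2·t - 5. En substituant t = 3: v(3) = -404.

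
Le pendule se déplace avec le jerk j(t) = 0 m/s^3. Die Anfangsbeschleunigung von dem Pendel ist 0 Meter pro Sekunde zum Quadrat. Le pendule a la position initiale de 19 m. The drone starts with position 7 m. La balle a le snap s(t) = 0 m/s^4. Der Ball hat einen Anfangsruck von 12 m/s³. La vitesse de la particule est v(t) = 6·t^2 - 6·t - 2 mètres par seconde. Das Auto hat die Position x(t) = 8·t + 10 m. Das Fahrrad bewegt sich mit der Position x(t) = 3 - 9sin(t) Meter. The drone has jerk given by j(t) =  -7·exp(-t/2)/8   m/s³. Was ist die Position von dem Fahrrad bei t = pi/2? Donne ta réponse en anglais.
From the given position equation x(t) = 3 - 9·sin(t), we substitute t = pi/2 to get x = -6.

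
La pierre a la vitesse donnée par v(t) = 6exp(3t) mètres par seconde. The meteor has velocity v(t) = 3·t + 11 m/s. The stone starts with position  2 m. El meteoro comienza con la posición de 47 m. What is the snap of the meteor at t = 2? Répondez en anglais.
Starting from velocity v(t) = 3·t + 11, we take 3 derivatives. Differentiating velocity, we get acceleration: a(t) = 3. The derivative of acceleration gives jerk: j(t) = 0. Taking d/dt of j(t), we find s(t) = 0. From the given snap equation s(t) = 0, we substitute t = 2 to get s = 0.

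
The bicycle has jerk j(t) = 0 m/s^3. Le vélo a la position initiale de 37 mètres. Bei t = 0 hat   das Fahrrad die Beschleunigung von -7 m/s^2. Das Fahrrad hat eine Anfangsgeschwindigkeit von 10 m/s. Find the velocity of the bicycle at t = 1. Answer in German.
Um dies zu lösen, müssen wir 2 Integrale unserer Gleichung für den Ruck j(t) = 0 finden. Durch Integration von dem Ruck und Verwendung der Anfangsbedingung a(0) = -7, erhalten wir a(t) = -7. Die Stammfunktion von der Beschleunigung, mit v(0) = 10, ergibt die Geschwindigkeit: v(t) = 10 - 7·t. Wir haben die Geschwindigkeit v(t) = 10 - 7·t. Durch Einsetzen von t = 1: v(1) = 3.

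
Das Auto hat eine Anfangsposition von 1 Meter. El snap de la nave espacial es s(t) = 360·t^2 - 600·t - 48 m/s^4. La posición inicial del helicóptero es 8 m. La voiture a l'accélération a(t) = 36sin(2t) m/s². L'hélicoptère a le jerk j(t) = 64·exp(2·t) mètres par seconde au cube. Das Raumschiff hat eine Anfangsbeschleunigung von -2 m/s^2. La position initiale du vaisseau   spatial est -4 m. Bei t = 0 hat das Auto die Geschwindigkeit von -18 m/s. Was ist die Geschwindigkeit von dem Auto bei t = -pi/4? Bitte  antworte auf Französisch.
En partant de l'accélération a(t) = 36·sin(2·t), nous prenons 1 primitive. La primitive de l'accélération est la vitesse. En utilisant v(0) = -18, nous obtenons v(t) = -18·cos(2·t). De l'équation de la vitesse v(t) = -18·cos(2·t), nous substituons t = -pi/4 pour obtenir v = 0.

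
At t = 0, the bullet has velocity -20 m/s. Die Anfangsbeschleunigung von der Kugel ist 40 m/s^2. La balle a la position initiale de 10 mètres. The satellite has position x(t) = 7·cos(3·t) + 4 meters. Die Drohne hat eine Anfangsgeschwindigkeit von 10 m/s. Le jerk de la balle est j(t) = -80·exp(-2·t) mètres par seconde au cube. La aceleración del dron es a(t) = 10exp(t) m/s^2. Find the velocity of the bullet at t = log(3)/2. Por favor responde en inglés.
We must find the integral of our jerk equation j(t) = -80·exp(-2·t) 2 times. Integrating jerk and using the initial condition a(0) = 40, we get a(t) = 40·exp(-2·t). The antiderivative of acceleration is velocity. Using v(0) = -20, we get v(t) = -20·exp(-2·t). From the given velocity equation v(t) = -20·exp(-2·t), we substitute t = log(3)/2 to get v = -20/3.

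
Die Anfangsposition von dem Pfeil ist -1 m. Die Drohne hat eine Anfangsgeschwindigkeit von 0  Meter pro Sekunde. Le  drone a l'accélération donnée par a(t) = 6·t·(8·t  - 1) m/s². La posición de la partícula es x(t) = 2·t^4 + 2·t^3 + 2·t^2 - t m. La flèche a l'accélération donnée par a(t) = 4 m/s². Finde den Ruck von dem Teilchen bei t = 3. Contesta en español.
Partiendo de la posición x(t) = 2·t^4 + 2·t^3 + 2·t^2 - t, tomamos 3 derivadas. Derivando la posición, obtenemos la velocidad: v(t) = 8·t^3 + 6·t^2 + 4·t - 1. Tomando d/dt de v(t), encontramos a(t) = 24·t^2 + 12·t + 4. Derivando la aceleración, obtenemos la sacudida: j(t) = 48·t + 12. Tenemos la sacudida j(t) = 48·t + 12. Sustituyendo t = 3: j(3) = 156.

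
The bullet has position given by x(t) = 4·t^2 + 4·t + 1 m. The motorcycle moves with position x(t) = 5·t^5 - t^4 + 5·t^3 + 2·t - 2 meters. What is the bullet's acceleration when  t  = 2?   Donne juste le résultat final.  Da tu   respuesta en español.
a(2) = 8.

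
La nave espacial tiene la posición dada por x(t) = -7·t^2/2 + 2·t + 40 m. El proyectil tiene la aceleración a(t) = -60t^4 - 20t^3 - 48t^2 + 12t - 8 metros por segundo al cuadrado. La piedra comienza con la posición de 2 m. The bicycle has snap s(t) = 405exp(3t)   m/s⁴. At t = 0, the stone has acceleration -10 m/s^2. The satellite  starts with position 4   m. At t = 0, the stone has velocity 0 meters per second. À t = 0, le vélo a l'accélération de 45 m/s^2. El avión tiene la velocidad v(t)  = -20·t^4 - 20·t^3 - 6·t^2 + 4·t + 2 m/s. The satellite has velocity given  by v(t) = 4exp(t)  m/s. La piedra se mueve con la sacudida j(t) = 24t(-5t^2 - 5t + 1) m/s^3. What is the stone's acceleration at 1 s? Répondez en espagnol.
Debemos encontrar la integral de nuestra ecuación de la sacudida j(t) = 24·t·(-5·t^2 - 5·t + 1) 1 vez. La antiderivada de la sacudida, con a(0) = -10, da la aceleración: a(t) = -30·t^4 - 40·t^3 + 12·t^2 - 10. Usando a(t) = -30·t^4 - 40·t^3 + 12·t^2 - 10 y sustituyendo t = 1, encontramos a = -68.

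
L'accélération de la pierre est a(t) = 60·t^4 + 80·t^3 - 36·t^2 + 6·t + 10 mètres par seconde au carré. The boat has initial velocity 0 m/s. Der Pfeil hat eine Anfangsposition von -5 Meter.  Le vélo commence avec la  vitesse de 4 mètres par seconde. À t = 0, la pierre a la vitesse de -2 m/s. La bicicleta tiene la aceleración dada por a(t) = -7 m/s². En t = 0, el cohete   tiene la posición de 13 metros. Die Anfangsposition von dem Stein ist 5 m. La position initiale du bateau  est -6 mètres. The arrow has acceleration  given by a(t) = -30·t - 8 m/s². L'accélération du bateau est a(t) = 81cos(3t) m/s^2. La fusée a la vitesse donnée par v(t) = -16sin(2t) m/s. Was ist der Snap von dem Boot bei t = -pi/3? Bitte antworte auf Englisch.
To solve this, we need to take 2 derivatives of our acceleration equation a(t) = 81·cos(3·t). The derivative of acceleration gives jerk: j(t) = -243·sin(3·t). Taking d/dt of j(t), we find s(t) = -729·cos(3·t). From the given snap equation s(t) = -729·cos(3·t), we substitute t = -pi/3 to get s = 729.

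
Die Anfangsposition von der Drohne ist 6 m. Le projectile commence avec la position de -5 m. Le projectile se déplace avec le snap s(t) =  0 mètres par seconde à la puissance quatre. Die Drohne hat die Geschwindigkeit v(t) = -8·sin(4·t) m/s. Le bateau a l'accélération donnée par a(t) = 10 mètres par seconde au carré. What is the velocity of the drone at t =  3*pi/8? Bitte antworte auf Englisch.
Using v(t) = -8·sin(4·t) and substituting t = 3*pi/8, we find v = 8.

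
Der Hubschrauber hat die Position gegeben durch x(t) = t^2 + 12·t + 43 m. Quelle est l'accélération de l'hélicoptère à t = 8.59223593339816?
Nous devons dériver notre équation de la position x(t) = t^2 + 12·t + 43 2 fois. En prenant d/dt de x(t), nous trouvons v(t) = 2·t + 12. En prenant d/dt de v(t), nous trouvons a(t) = 2. En utilisant a(t) = 2 et en substituant t = 8.59223593339816, nous trouvons a = 2.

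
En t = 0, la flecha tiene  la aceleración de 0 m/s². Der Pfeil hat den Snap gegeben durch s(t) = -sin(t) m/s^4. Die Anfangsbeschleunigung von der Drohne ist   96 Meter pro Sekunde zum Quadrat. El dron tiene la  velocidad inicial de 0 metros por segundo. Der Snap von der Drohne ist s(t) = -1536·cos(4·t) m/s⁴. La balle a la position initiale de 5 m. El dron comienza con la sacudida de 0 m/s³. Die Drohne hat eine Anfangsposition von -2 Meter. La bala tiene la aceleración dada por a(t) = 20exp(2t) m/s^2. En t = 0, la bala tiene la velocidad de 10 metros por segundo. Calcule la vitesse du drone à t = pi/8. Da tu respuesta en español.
Necesitamos integrar nuestra ecuación del snap s(t) = -1536·cos(4·t) 3 veces. La integral del snap, con j(0) = 0, da la sacudida: j(t) = -384·sin(4·t). La antiderivada de la sacudida, con a(0) = 96, da la aceleración: a(t) = 96·cos(4·t). La antiderivada de la aceleración es la velocidad. Usando v(0) = 0, obtenemos v(t) = 24·sin(4·t). Tenemos la velocidad v(t) = 24·sin(4·t). Sustituyendo t = pi/8: v(pi/8) = 24.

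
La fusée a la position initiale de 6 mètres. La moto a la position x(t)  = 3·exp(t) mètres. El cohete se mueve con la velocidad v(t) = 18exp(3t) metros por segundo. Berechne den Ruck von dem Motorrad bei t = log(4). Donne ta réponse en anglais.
We must differentiate our position equation x(t) = 3·exp(t) 3 times. The derivative of position gives velocity: v(t) = 3·exp(t). Taking d/dt of v(t), we find a(t) = 3·exp(t). The derivative of acceleration gives jerk: j(t) = 3·exp(t). We have jerk j(t) = 3·exp(t). Substituting t = log(4): j(log(4)) = 12.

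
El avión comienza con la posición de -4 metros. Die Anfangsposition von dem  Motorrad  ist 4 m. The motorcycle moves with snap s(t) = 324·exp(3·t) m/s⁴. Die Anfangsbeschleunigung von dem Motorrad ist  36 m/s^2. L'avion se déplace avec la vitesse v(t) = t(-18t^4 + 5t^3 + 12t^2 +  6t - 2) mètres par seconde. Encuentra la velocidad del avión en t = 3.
De la ecuación de la velocidad v(t) = t·(-18·t^4 + 5·t^3 + 12·t^2 + 6·t - 2), sustituimos t = 3 para obtener v = -3597.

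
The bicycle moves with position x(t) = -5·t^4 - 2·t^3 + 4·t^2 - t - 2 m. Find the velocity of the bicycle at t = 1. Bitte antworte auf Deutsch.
Ausgehend von der Position x(t) = -5·t^4 - 2·t^3 + 4·t^2 - t - 2, nehmen wir 1 Ableitung. Durch Ableiten von der Position erhalten wir die Geschwindigkeit: v(t) = -20·t^3 - 6·t^2 + 8·t - 1. Mit v(t) = -20·t^3 - 6·t^2 + 8·t - 1 und Einsetzen von t = 1, finden wir v = -19.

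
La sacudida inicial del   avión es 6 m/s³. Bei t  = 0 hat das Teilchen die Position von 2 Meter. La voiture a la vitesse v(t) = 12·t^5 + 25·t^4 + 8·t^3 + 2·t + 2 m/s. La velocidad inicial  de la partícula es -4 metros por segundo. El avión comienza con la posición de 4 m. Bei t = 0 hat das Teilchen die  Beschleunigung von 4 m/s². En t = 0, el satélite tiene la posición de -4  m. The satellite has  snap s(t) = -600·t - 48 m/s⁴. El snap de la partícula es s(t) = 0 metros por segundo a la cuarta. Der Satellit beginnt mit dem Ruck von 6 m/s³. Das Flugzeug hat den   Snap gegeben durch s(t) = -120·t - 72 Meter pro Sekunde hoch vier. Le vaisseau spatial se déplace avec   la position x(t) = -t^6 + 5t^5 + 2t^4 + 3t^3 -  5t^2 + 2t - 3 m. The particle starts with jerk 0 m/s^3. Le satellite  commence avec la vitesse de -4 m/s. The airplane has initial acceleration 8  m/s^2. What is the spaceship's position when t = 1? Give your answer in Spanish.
Usando x(t) = -t^6 + 5·t^5 + 2·t^4 + 3·t^3 - 5·t^2 + 2·t - 3 y sustituyendo t = 1, encontramos x = 3.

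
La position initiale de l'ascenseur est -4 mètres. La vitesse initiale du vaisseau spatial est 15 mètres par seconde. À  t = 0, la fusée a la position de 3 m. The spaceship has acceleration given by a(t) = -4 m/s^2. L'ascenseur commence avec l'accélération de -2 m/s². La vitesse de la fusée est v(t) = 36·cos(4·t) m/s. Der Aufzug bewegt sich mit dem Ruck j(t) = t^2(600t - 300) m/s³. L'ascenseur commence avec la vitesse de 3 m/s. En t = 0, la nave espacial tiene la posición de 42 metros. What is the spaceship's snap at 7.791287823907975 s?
Starting from acceleration a(t) = -4, we take 2 derivatives. Taking d/dt of a(t), we find j(t) = 0. Taking d/dt of j(t), we find s(t) = 0. From the given snap equation s(t) = 0, we substitute t = 7.791287823907975 to get s = 0.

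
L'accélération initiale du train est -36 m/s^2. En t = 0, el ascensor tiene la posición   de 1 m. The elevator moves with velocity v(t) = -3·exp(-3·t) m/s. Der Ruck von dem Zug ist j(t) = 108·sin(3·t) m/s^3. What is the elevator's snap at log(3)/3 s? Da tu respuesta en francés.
Pour résoudre ceci, nous devons prendre 3 dérivées de notre équation de la vitesse v(t) = -3·exp(-3·t). En dérivant la vitesse, nous obtenons l'accélération: a(t) = 9·exp(-3·t). En prenant d/dt de a(t), nous trouvons j(t) = -27·exp(-3·t). En prenant d/dt de j(t), nous trouvons s(t) = 81·exp(-3·t). En utilisant s(t) = 81·exp(-3·t) et en substituant t = log(3)/3, nous trouvons s = 27.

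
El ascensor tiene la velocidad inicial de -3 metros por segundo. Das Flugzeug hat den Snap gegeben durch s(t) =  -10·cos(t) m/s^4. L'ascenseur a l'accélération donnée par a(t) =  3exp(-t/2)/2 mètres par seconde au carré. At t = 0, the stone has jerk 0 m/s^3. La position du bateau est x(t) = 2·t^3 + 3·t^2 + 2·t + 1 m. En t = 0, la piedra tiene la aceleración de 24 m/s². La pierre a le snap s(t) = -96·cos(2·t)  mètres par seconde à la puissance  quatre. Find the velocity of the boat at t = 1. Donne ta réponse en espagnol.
Partiendo de la posición x(t) = 2·t^3 + 3·t^2 + 2·t + 1, tomamos 1 derivada. Derivando la posición, obtenemos la velocidad: v(t) = 6·t^2 + 6·t + 2. Tenemos la velocidad v(t) = 6·t^2 + 6·t + 2. Sustituyendo t = 1: v(1) = 14.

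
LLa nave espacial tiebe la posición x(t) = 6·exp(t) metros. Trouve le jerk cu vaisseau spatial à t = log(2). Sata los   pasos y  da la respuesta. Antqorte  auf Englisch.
The jerk at t = log(2) is j = 12.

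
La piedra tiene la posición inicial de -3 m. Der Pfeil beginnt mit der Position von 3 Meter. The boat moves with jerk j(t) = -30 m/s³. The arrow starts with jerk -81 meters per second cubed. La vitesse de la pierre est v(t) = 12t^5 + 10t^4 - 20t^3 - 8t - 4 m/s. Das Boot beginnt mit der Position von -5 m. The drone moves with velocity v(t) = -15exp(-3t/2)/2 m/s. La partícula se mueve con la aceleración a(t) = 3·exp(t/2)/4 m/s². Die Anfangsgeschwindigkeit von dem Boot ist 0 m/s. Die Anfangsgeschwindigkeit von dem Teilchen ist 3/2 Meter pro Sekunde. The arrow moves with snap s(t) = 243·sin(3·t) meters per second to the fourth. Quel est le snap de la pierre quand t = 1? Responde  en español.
Debemos derivar nuestra ecuación de la velocidad v(t) = 12·t^5 + 10·t^4 - 20·t^3 - 8·t - 4 3 veces. Derivando la velocidad, obtenemos la aceleración: a(t) = 60·t^4 + 40·t^3 - 60·t^2 - 8. La derivada de la aceleración da la sacudida: j(t) = 240·t^3 + 120·t^2 - 120·t. La derivada de la sacudida da el snap: s(t) = 720·t^2 + 240·t - 120. Tenemos el snap s(t) = 720·t^2 + 240·t - 120. Sustituyendo t = 1: s(1) = 840.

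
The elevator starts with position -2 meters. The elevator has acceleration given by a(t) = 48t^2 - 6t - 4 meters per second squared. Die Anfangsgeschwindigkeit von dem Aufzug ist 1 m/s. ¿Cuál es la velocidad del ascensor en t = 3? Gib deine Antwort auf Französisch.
En partant de l'accélération a(t) = 48·t^2 - 6·t - 4, nous prenons 1 primitive. La primitive de l'accélération est la vitesse. En utilisant v(0) = 1, nous obtenons v(t) = 16·t^3 - 3·t^2 - 4·t + 1. En utilisant v(t) = 16·t^3 - 3·t^2 - 4·t + 1 et en substituant t = 3, nous trouvons v = 394.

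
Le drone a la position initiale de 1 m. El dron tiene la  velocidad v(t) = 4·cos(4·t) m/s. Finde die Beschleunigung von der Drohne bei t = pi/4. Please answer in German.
Ausgehend von der Geschwindigkeit v(t) = 4·cos(4·t), nehmen wir 1 Ableitung. Mit d/dt von v(t) finden wir a(t) = -16·sin(4·t). Mit a(t) = -16·sin(4·t) und Einsetzen von t = pi/4, finden wir a = 0.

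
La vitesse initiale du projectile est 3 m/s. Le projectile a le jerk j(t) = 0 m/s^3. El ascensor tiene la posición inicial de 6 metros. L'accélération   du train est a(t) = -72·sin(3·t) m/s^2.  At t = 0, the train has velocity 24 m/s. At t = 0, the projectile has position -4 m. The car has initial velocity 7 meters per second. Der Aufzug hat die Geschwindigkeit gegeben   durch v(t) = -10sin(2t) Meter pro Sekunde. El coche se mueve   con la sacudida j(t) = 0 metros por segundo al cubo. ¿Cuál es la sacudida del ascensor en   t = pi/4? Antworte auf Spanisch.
Debemos derivar nuestra ecuación de la velocidad v(t) = -10·sin(2·t) 2 veces. Derivando la velocidad, obtenemos la aceleración: a(t) = -20·cos(2·t). Tomando d/dt de a(t), encontramos j(t) = 40·sin(2·t). De la ecuación de la sacudida j(t) = 40·sin(2·t), sustituimos t = pi/4 para obtener j = 40.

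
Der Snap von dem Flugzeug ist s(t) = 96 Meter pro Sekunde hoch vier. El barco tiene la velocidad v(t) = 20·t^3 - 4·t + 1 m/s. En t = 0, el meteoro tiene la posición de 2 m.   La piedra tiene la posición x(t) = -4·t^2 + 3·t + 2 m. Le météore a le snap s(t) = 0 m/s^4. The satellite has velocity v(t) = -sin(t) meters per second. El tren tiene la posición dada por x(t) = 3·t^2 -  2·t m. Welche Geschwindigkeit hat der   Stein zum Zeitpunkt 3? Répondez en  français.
Pour résoudre ceci, nous devons prendre 1 dérivée de notre équation de la position x(t) = -4·t^2 + 3·t + 2. En dérivant la position, nous obtenons la vitesse: v(t) = 3 - 8·t. De l'équation de la vitesse v(t) = 3 - 8·t, nous substituons t = 3 pour obtenir v = -21.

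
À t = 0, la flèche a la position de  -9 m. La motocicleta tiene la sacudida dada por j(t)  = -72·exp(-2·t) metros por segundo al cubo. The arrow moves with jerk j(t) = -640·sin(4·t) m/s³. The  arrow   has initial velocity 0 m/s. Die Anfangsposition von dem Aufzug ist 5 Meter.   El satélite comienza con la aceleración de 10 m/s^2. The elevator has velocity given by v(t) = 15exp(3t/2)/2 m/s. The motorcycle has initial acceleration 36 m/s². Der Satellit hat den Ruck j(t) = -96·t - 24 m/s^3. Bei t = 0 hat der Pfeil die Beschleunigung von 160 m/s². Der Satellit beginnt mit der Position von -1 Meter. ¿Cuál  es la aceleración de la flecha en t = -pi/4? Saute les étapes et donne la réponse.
La aceleración en t = -pi/4 es a = -160.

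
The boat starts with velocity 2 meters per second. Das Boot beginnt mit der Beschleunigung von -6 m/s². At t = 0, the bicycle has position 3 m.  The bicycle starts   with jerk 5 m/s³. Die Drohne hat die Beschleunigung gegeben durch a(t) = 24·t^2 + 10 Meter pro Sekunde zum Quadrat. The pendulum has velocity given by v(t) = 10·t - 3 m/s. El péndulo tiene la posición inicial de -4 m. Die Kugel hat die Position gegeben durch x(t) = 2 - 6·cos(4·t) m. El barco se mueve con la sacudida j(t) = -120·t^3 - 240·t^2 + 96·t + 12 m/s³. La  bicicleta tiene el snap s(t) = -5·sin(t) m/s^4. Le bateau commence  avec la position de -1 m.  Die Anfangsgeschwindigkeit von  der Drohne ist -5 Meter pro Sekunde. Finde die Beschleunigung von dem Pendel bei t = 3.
Wir müssen unsere Gleichung für die Geschwindigkeit v(t) = 10·t - 3 1-mal ableiten. Die Ableitung von der Geschwindigkeit ergibt die Beschleunigung: a(t) = 10. Wir haben die Beschleunigung a(t) = 10. Durch Einsetzen von t = 3: a(3) = 10.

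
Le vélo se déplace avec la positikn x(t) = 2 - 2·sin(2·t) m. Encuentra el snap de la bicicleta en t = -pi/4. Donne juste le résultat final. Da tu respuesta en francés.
La réponse est 32.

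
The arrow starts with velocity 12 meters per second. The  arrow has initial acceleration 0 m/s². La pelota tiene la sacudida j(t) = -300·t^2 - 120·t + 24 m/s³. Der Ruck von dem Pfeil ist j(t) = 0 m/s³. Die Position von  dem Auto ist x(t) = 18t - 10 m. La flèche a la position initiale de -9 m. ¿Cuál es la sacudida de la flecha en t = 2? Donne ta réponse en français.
Nous avons le jerk j(t) = 0. En substituant t = 2: j(2) = 0.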